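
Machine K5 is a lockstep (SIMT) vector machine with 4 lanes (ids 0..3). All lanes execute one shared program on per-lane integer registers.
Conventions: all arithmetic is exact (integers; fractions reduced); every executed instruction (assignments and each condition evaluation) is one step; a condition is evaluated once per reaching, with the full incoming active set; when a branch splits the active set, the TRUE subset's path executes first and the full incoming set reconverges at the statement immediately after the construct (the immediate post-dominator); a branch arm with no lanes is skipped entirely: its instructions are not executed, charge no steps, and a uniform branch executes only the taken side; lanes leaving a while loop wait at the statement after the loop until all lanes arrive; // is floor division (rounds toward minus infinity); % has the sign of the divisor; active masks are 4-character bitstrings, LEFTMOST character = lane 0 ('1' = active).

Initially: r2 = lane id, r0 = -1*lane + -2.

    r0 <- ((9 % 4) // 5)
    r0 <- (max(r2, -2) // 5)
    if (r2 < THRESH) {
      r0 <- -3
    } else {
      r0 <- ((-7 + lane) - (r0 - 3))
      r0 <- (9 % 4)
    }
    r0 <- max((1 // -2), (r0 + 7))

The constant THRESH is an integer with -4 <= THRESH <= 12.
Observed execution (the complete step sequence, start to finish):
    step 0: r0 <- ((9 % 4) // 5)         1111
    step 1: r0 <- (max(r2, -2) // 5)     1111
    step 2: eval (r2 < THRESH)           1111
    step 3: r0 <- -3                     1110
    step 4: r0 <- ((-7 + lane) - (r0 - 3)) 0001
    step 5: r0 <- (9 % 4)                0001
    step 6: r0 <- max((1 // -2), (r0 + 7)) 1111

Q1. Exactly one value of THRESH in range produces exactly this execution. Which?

Answer: THRESH = 3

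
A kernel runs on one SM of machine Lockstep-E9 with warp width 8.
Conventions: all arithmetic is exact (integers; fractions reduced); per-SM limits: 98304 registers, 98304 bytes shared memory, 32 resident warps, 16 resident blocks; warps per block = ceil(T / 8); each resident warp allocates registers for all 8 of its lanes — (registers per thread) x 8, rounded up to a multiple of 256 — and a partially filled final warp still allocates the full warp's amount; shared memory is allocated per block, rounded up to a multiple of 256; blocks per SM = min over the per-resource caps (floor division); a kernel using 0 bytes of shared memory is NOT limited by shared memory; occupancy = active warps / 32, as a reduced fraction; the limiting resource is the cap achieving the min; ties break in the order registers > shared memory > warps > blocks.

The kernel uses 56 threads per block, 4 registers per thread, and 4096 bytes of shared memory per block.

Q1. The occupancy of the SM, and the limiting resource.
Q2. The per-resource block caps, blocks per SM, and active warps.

Answer: occupancy 7/8, limited by warps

registers: 54 blocks
shared memory: 24 blocks
warps: 4 blocks
blocks: 16 blocks

Answer: 4 blocks, 28 active warps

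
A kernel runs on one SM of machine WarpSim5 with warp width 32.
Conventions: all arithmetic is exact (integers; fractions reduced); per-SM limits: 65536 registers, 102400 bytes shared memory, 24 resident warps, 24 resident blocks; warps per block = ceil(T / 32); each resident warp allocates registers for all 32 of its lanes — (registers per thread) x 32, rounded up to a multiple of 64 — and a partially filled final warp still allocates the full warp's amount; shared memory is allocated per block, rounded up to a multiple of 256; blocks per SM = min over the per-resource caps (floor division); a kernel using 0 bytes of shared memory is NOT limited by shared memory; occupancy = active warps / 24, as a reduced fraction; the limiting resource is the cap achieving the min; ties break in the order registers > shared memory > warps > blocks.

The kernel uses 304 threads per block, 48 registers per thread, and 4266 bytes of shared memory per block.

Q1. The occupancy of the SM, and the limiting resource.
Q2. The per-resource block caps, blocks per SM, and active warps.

Answer: occupancy 5/6, limited by warps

registers: 4 blocks
shared memory: 23 blocks
warps: 2 blocks
blocks: 24 blocks

Answer: 2 blocks, 20 active warps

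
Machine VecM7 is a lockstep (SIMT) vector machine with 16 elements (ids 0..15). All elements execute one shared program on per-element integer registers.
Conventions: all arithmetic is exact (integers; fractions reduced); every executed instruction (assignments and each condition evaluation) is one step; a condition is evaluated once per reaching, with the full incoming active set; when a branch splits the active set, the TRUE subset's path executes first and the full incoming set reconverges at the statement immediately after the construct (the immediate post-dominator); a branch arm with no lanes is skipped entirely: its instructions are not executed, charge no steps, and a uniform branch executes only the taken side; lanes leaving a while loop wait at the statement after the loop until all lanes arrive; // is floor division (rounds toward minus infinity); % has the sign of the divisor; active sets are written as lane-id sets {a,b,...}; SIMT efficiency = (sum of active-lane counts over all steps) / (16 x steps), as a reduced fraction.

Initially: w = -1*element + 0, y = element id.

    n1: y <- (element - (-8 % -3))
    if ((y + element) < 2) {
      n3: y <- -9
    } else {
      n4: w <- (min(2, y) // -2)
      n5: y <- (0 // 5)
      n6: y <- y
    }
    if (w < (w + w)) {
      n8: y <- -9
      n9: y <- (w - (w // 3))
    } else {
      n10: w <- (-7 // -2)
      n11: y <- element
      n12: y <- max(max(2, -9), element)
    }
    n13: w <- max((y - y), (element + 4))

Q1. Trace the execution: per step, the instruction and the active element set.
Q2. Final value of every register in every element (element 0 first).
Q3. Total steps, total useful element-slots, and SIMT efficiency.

step 0: y <- (element - (-8 % -3))   {0,1,2,3,4,5,6,7,8,9,10,11,12,13,14,15}
step 1: eval ((y + element) < 2)     {0,1,2,3,4,5,6,7,8,9,10,11,12,13,14,15}
step 2: w <- (min(2, y) // -2)       {0,1,2,3,4,5,6,7,8,9,10,11,12,13,14,15}
step 3: y <- (0 // 5)                {0,1,2,3,4,5,6,7,8,9,10,11,12,13,14,15}
step 4: y <- y                       {0,1,2,3,4,5,6,7,8,9,10,11,12,13,14,15}
step 5: eval (w < (w + w))           {0,1,2,3,4,5,6,7,8,9,10,11,12,13,14,15}
step 6: w <- (-7 // -2)              {0,1,2,3,4,5,6,7,8,9,10,11,12,13,14,15}
step 7: y <- element                 {0,1,2,3,4,5,6,7,8,9,10,11,12,13,14,15}
step 8: y <- max(max(2, -9), element) {0,1,2,3,4,5,6,7,8,9,10,11,12,13,14,15}
step 9: w <- max((y - y), (element + 4)) {0,1,2,3,4,5,6,7,8,9,10,11,12,13,14,15}

Answer: 10 steps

w: 4,5,6,7,8,9,10,11,12,13,14,15,16,17,18,19
y: 2,2,2,3,4,5,6,7,8,9,10,11,12,13,14,15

steps = 10; useful = 160; efficiency = 160/160 = 1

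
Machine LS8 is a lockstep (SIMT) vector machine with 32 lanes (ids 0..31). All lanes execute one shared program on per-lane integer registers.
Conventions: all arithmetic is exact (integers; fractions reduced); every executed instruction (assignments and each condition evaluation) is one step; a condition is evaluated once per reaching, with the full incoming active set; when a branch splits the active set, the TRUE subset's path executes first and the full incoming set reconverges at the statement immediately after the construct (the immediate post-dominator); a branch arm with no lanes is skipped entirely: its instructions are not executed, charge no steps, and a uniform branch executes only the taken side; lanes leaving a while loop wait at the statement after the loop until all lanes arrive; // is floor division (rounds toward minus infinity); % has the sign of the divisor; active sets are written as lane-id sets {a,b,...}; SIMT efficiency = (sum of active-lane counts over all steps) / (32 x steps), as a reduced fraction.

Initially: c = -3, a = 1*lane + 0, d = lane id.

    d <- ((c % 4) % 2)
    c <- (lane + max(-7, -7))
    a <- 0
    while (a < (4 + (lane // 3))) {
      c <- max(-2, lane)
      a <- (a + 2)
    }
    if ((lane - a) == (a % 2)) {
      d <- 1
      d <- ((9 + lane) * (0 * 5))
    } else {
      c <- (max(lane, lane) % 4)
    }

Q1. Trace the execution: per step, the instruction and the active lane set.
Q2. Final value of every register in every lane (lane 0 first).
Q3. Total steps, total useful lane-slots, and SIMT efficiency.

step 0: d <- ((c % 4) % 2)           {0,1,2,3,4,5,6,7,8,9,10,11,12,13,14,15,16,17,18,19,20,21,22,23,24,25,26,27,28,29,30,31}
step 1: c <- (lane + max(-7, -7))    {0,1,2,3,4,5,6,7,8,9,10,11,12,13,14,15,16,17,18,19,20,21,22,23,24,25,26,27,28,29,30,31}
step 2: a <- 0                       {0,1,2,3,4,5,6,7,8,9,10,11,12,13,14,15,16,17,18,19,20,21,22,23,24,25,26,27,28,29,30,31}
step 3: eval (a < (4 + (lane // 3))) {0,1,2,3,4,5,6,7,8,9,10,11,12,13,14,15,16,17,18,19,20,21,22,23,24,25,26,27,28,29,30,31}
step 4: c <- max(-2, lane)           {0,1,2,3,4,5,6,7,8,9,10,11,12,13,14,15,16,17,18,19,20,21,22,23,24,25,26,27,28,29,30,31}
step 5: a <- (a + 2)                 {0,1,2,3,4,5,6,7,8,9,10,11,12,13,14,15,16,17,18,19,20,21,22,23,24,25,26,27,28,29,30,31}
step 6: eval (a < (4 + (lane // 3))) {0,1,2,3,4,5,6,7,8,9,10,11,12,13,14,15,16,17,18,19,20,21,22,23,24,25,26,27,28,29,30,31}
step 7: c <- max(-2, lane)           {0,1,2,3,4,5,6,7,8,9,10,11,12,13,14,15,16,17,18,19,20,21,22,23,24,25,26,27,28,29,30,31}
step 8: a <- (a + 2)                 {0,1,2,3,4,5,6,7,8,9,10,11,12,13,14,15,16,17,18,19,20,21,22,23,24,25,26,27,28,29,30,31}
step 9: eval (a < (4 + (lane // 3))) {0,1,2,3,4,5,6,7,8,9,10,11,12,13,14,15,16,17,18,19,20,21,22,23,24,25,26,27,28,29,30,31}
step 10: c <- max(-2, lane)           {3,4,5,6,7,8,9,10,11,12,13,14,15,16,17,18,19,20,21,22,23,24,25,26,27,28,29,30,31}
step 11: a <- (a + 2)                 {3,4,5,6,7,8,9,10,11,12,13,14,15,16,17,18,19,20,21,22,23,24,25,26,27,28,29,30,31}
step 12: eval (a < (4 + (lane // 3))) {3,4,5,6,7,8,9,10,11,12,13,14,15,16,17,18,19,20,21,22,23,24,25,26,27,28,29,30,31}
step 13: c <- max(-2, lane)           {9,10,11,12,13,14,15,16,17,18,19,20,21,22,23,24,25,26,27,28,29,30,31}
step 14: a <- (a + 2)                 {9,10,11,12,13,14,15,16,17,18,19,20,21,22,23,24,25,26,27,28,29,30,31}
step 15: eval (a < (4 + (lane // 3))) {9,10,11,12,13,14,15,16,17,18,19,20,21,22,23,24,25,26,27,28,29,30,31}
step 16: c <- max(-2, lane)           {15,16,17,18,19,20,21,22,23,24,25,26,27,28,29,30,31}
step 17: a <- (a + 2)                 {15,16,17,18,19,20,21,22,23,24,25,26,27,28,29,30,31}
step 18: eval (a < (4 + (lane // 3))) {15,16,17,18,19,20,21,22,23,24,25,26,27,28,29,30,31}
step 19: c <- max(-2, lane)           {21,22,23,24,25,26,27,28,29,30,31}
step 20: a <- (a + 2)                 {21,22,23,24,25,26,27,28,29,30,31}
step 21: eval (a < (4 + (lane // 3))) {21,22,23,24,25,26,27,28,29,30,31}
step 22: c <- max(-2, lane)           {27,28,29,30,31}
step 23: a <- (a + 2)                 {27,28,29,30,31}
step 24: eval (a < (4 + (lane // 3))) {27,28,29,30,31}
step 25: eval ((lane - a) == (a % 2)) {0,1,2,3,4,5,6,7,8,9,10,11,12,13,14,15,16,17,18,19,20,21,22,23,24,25,26,27,28,29,30,31}
step 26: d <- 1                       {6}
step 27: d <- ((9 + lane) * (0 * 5))  {6}
step 28: c <- (max(lane, lane) % 4)   {0,1,2,3,4,5,7,8,9,10,11,12,13,14,15,16,17,18,19,20,21,22,23,24,25,26,27,28,29,30,31}

Answer: 29 steps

c: 0,1,2,3,0,1,6,3,0,1,2,3,0,1,2,3,0,1,2,3,0,1,2,3,0,1,2,3,0,1,2,3
a: 4,4,4,6,6,6,6,6,6,8,8,8,8,8,8,10,10,10,10,10,10,12,12,12,12,12,12,14,14,14,14,14
d: 1,1,1,1,1,1,0,1,1,1,1,1,1,1,1,1,1,1,1,1,1,1,1,1,1,1,1,1,1,1,1,1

steps = 29; useful = 640; efficiency = 640/928 = 20/29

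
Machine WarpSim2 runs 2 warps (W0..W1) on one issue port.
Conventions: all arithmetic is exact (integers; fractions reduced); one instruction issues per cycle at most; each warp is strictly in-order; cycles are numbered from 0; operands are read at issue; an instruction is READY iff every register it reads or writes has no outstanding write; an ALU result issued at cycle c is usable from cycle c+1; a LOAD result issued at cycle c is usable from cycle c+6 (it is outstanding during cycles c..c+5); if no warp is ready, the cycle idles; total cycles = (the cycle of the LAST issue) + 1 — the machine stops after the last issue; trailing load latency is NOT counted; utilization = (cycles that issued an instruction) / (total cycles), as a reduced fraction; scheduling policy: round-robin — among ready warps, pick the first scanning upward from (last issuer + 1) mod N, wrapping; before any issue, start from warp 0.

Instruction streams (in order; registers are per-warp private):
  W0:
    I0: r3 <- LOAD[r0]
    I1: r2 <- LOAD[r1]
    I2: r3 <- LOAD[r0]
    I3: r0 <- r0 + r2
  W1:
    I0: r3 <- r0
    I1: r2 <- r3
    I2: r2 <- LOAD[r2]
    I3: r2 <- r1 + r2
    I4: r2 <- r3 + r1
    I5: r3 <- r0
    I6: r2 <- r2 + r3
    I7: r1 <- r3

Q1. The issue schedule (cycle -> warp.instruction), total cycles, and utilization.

cycle 0: W0.I0
cycle 1: W1.I0
cycle 2: W0.I1
cycle 3: W1.I1
cycle 4: W1.I2
cycle 5: idle
cycle 6: W0.I2
cycle 7: idle
cycle 8: W0.I3
cycle 9: idle
cycle 10: W1.I3
cycle 11: W1.I4
cycle 12: W1.I5
cycle 13: W1.I6
cycle 14: W1.I7

Answer: 15 cycles, utilization 4/5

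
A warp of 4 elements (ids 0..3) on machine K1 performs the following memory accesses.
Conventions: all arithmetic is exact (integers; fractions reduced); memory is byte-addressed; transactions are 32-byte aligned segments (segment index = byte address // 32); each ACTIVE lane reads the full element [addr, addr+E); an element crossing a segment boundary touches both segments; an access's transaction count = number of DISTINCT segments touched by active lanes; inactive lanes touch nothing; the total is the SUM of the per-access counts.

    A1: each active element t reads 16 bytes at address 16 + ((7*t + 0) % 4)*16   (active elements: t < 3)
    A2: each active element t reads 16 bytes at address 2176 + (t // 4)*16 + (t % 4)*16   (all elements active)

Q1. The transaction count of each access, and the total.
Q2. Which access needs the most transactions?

A1: 3 transactions
A2: 2 transactions

Answer: 3,2; total 5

Answer: A1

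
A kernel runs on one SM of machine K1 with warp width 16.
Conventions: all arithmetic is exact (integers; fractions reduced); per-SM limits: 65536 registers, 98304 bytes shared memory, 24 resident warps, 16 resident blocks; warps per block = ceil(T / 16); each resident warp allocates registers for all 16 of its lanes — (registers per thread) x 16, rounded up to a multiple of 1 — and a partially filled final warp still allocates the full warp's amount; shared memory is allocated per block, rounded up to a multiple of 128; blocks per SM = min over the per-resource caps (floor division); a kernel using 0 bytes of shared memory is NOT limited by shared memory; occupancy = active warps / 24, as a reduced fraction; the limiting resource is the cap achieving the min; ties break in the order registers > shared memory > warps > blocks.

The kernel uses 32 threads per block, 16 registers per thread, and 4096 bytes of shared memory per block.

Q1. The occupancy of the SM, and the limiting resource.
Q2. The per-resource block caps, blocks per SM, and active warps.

Answer: occupancy 1, limited by warps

registers: 128 blocks
shared memory: 24 blocks
warps: 12 blocks
blocks: 16 blocks

Answer: 12 blocks, 24 active warps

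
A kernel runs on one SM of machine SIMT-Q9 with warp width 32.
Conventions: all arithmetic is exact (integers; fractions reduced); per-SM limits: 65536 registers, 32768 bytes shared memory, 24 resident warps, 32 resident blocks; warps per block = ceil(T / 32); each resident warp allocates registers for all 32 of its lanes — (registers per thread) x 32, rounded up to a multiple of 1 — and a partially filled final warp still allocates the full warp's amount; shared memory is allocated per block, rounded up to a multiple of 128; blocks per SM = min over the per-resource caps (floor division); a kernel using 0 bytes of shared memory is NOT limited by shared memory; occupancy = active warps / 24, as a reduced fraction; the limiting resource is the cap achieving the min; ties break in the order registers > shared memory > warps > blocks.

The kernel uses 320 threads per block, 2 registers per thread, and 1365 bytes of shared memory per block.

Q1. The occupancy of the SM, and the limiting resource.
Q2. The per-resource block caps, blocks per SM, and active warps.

Answer: occupancy 5/6, limited by warps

registers: 102 blocks
shared memory: 23 blocks
warps: 2 blocks
blocks: 32 blocks

Answer: 2 blocks, 20 active warps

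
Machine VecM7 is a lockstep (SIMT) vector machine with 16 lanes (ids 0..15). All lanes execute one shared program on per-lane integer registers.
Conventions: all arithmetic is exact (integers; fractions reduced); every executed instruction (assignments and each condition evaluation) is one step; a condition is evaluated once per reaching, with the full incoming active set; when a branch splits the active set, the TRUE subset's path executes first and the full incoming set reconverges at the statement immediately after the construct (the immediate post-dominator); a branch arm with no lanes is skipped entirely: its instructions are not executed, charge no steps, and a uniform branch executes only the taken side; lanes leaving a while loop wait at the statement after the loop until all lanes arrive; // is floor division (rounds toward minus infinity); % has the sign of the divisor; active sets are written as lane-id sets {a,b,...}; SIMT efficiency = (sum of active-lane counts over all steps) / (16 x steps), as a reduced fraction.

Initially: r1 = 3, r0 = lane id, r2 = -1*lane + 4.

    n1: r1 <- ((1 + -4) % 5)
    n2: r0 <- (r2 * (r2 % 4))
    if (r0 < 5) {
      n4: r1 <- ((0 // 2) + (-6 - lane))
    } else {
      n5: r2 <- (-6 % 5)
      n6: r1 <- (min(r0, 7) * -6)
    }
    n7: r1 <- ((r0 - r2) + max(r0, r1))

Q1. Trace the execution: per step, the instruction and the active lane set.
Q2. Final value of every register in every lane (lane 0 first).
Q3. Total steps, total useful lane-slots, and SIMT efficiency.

step 0: r1 <- ((1 + -4) % 5)         {0,1,2,3,4,5,6,7,8,9,10,11,12,13,14,15}
step 1: r0 <- (r2 * (r2 % 4))        {0,1,2,3,4,5,6,7,8,9,10,11,12,13,14,15}
step 2: eval (r0 < 5)                {0,1,2,3,4,5,6,7,8,9,10,11,12,13,14,15}
step 3: r1 <- ((0 // 2) + (-6 - lane)) {0,2,3,4,5,6,7,8,9,10,11,12,13,14,15}
step 4: r2 <- (-6 % 5)               {1}
step 5: r1 <- (min(r0, 7) * -6)      {1}
step 6: r1 <- ((r0 - r2) + max(r0, r1)) {0,1,2,3,4,5,6,7,8,9,10,11,12,13,14,15}

Answer: 7 steps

r1: -4,14,6,1,0,-5,-6,-3,4,-25,-18,-7,8,-37,-30,-11
r0: 0,9,4,1,0,-3,-4,-3,0,-15,-12,-7,0,-27,-20,-11
r2: 4,4,2,1,0,-1,-2,-3,-4,-5,-6,-7,-8,-9,-10,-11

steps = 7; useful = 81; efficiency = 81/112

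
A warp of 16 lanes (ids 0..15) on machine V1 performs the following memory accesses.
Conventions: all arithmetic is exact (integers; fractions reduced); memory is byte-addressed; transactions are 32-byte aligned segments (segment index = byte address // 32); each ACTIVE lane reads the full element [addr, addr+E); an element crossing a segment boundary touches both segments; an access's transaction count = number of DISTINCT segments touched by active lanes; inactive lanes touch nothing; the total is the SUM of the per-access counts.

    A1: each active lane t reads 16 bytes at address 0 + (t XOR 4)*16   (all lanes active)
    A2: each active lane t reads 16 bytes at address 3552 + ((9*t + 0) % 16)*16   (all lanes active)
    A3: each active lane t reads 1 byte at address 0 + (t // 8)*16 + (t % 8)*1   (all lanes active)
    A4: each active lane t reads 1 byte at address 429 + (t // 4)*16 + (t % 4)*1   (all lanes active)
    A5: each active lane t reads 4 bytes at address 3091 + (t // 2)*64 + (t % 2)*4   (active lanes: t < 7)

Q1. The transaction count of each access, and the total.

A1: 8 transactions
A2: 8 transactions
A3: 1 transaction
A4: 3 transactions
A5: 4 transactions

Answer: 8,8,1,3,4; total 24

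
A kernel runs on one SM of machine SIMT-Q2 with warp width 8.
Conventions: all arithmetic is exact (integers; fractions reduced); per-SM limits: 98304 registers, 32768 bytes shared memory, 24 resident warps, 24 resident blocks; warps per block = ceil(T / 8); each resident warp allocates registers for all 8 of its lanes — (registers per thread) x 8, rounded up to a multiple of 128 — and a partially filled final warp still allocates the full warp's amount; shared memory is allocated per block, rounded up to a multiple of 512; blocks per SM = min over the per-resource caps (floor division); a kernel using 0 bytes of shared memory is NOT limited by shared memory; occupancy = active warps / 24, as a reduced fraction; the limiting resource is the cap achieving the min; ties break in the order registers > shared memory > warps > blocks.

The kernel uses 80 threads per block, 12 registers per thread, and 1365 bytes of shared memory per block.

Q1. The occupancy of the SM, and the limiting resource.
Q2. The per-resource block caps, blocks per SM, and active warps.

Answer: occupancy 5/6, limited by warps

registers: 76 blocks
shared memory: 21 blocks
warps: 2 blocks
blocks: 24 blocks

Answer: 2 blocks, 20 active warps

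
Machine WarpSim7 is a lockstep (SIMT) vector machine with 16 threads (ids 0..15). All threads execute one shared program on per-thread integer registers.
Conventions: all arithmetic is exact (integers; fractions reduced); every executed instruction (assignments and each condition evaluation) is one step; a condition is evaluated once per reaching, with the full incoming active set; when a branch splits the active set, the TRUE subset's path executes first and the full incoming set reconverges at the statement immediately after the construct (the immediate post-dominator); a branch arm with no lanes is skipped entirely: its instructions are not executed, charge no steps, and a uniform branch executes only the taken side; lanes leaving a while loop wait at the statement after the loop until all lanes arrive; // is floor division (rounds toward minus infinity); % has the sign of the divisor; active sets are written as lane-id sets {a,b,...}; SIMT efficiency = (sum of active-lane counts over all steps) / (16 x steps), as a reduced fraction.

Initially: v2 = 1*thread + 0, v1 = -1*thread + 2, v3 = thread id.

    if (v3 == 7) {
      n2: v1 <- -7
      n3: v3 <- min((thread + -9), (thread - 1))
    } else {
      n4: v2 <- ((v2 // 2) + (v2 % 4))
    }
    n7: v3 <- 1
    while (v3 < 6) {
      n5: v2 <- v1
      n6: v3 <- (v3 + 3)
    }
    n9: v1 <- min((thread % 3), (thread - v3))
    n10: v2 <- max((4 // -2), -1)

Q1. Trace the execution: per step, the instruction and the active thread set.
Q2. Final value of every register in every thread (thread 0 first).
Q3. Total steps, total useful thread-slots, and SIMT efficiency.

step 0: eval (v3 == 7)               {0,1,2,3,4,5,6,7,8,9,10,11,12,13,14,15}
step 1: v1 <- -7                     {7}
step 2: v3 <- min((thread + -9), (thread - 1)) {7}
step 3: v2 <- ((v2 // 2) + (v2 % 4)) {0,1,2,3,4,5,6,8,9,10,11,12,13,14,15}
step 4: v3 <- 1                      {0,1,2,3,4,5,6,7,8,9,10,11,12,13,14,15}
step 5: eval (v3 < 6)                {0,1,2,3,4,5,6,7,8,9,10,11,12,13,14,15}
step 6: v2 <- v1                     {0,1,2,3,4,5,6,7,8,9,10,11,12,13,14,15}
step 7: v3 <- (v3 + 3)               {0,1,2,3,4,5,6,7,8,9,10,11,12,13,14,15}
step 8: eval (v3 < 6)                {0,1,2,3,4,5,6,7,8,9,10,11,12,13,14,15}
step 9: v2 <- v1                     {0,1,2,3,4,5,6,7,8,9,10,11,12,13,14,15}
step 10: v3 <- (v3 + 3)               {0,1,2,3,4,5,6,7,8,9,10,11,12,13,14,15}
step 11: eval (v3 < 6)                {0,1,2,3,4,5,6,7,8,9,10,11,12,13,14,15}
step 12: v1 <- min((thread % 3), (thread - v3)) {0,1,2,3,4,5,6,7,8,9,10,11,12,13,14,15}
step 13: v2 <- max((4 // -2), -1)     {0,1,2,3,4,5,6,7,8,9,10,11,12,13,14,15}

Answer: 14 steps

v2: -1,-1,-1,-1,-1,-1,-1,-1,-1,-1,-1,-1,-1,-1,-1,-1
v1: -7,-6,-5,-4,-3,-2,-1,0,1,0,1,2,0,1,2,0
v3: 7,7,7,7,7,7,7,7,7,7,7,7,7,7,7,7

steps = 14; useful = 193; efficiency = 193/224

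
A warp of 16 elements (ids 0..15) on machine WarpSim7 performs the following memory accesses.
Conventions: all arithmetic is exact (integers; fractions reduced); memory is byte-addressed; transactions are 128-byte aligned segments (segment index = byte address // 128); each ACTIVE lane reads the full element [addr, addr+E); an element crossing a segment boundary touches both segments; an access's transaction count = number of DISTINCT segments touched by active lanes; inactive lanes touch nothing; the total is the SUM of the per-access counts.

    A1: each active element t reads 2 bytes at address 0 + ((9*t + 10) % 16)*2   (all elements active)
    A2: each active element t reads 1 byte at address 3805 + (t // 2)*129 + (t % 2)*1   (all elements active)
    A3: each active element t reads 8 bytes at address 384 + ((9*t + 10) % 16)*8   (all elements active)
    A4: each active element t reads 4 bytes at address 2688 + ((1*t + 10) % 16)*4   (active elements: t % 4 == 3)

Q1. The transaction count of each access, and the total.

A1: 1 transaction
A2: 8 transactions
A3: 1 transaction
A4: 1 transaction

Answer: 1,8,1,1; total 11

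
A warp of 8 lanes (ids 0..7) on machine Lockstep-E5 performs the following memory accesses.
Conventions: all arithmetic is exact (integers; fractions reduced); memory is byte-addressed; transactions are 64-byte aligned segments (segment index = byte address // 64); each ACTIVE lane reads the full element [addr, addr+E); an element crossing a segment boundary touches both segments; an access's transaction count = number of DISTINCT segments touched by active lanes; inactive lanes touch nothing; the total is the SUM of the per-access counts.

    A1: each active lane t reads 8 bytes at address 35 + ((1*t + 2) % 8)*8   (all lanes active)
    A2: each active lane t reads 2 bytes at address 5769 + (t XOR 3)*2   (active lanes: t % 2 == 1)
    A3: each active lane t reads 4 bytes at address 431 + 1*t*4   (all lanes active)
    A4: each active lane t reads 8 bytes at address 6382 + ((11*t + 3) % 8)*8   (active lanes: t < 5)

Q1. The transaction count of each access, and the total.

A1: 2 transactions
A2: 1 transaction
A3: 2 transactions
A4: 2 transactions

Answer: 2,1,2,2; total 7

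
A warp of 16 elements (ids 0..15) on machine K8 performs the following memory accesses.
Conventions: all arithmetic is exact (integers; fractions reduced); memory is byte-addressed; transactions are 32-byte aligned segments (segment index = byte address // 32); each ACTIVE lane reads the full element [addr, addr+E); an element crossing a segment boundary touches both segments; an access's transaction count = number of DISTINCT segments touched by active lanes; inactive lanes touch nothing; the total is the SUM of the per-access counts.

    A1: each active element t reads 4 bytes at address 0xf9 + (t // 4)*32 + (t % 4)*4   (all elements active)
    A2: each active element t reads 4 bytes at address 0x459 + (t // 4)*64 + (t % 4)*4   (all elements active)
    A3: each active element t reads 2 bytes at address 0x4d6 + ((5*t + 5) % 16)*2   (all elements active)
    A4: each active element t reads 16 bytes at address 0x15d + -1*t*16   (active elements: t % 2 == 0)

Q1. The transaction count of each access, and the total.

A1: 5 transactions
A2: 8 transactions
A3: 2 transactions
A4: 9 transactions

Answer: 5,8,2,9; total 24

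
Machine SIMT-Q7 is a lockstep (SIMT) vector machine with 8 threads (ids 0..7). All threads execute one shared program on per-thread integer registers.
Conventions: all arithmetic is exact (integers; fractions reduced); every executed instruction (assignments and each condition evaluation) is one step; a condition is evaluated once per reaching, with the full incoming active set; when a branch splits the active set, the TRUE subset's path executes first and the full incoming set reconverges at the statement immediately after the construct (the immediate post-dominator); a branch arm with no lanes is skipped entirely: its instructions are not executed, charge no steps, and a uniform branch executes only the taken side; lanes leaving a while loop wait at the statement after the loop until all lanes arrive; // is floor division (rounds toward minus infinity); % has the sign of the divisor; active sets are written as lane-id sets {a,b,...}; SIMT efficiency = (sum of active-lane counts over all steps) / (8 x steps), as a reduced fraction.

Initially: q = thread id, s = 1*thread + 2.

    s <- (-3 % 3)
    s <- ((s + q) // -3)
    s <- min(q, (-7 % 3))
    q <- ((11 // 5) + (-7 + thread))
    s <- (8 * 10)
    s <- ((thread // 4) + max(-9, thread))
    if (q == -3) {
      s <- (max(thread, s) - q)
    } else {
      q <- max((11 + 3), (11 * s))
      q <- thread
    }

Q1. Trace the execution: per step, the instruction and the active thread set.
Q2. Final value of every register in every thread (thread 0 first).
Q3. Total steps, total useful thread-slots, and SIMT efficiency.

step 0: s <- (-3 % 3)                {0,1,2,3,4,5,6,7}
step 1: s <- ((s + q) // -3)         {0,1,2,3,4,5,6,7}
step 2: s <- min(q, (-7 % 3))        {0,1,2,3,4,5,6,7}
step 3: q <- ((11 // 5) + (-7 + thread)) {0,1,2,3,4,5,6,7}
step 4: s <- (8 * 10)                {0,1,2,3,4,5,6,7}
step 5: s <- ((thread // 4) + max(-9, thread)) {0,1,2,3,4,5,6,7}
step 6: eval (q == -3)               {0,1,2,3,4,5,6,7}
step 7: s <- (max(thread, s) - q)    {2}
step 8: q <- max((11 + 3), (11 * s)) {0,1,3,4,5,6,7}
step 9: q <- thread                  {0,1,3,4,5,6,7}

Answer: 10 steps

q: 0,1,-3,3,4,5,6,7
s: 0,1,5,3,5,6,7,8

steps = 10; useful = 71; efficiency = 71/80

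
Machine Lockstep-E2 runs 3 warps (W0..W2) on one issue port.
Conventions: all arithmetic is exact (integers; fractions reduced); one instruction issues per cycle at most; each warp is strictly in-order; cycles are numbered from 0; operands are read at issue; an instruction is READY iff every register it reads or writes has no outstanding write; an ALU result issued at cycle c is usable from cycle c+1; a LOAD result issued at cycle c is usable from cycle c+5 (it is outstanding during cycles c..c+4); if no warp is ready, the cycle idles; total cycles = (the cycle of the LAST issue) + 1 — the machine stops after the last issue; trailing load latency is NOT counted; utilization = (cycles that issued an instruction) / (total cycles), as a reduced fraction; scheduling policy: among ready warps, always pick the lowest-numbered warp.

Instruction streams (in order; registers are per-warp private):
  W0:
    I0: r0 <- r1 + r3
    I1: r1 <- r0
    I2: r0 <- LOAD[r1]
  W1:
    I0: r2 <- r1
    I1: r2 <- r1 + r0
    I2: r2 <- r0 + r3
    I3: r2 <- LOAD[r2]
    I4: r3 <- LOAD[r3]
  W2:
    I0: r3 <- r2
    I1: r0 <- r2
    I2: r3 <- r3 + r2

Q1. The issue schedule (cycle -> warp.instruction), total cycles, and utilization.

cycle 0: W0.I0
cycle 1: W0.I1
cycle 2: W0.I2
cycle 3: W1.I0
cycle 4: W1.I1
cycle 5: W1.I2
cycle 6: W1.I3
cycle 7: W1.I4
cycle 8: W2.I0
cycle 9: W2.I1
cycle 10: W2.I2

Answer: 11 cycles, utilization 1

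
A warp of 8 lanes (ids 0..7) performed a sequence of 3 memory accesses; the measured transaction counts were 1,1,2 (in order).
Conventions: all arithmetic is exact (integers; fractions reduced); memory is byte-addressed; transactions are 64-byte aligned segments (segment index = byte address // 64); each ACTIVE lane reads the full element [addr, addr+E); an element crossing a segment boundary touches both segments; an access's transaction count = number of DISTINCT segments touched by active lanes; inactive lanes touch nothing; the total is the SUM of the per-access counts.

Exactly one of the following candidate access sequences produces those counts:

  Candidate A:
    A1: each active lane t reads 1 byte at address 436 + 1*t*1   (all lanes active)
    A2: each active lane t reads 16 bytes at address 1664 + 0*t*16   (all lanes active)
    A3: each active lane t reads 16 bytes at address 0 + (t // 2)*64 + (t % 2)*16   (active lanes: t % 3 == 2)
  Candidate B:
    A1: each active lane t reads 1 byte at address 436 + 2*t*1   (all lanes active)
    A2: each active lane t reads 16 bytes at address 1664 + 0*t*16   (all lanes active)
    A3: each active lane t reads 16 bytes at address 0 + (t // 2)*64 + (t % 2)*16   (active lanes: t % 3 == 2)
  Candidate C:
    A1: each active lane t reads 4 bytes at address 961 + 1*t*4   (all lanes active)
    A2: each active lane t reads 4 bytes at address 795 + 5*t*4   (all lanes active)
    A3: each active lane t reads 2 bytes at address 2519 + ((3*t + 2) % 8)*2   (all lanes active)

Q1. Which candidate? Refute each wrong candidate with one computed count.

B: A1 gives 2 transactions, not 1
C: A2 gives 3 transactions, not 1
A: all counts match (1,1,2)

Answer: A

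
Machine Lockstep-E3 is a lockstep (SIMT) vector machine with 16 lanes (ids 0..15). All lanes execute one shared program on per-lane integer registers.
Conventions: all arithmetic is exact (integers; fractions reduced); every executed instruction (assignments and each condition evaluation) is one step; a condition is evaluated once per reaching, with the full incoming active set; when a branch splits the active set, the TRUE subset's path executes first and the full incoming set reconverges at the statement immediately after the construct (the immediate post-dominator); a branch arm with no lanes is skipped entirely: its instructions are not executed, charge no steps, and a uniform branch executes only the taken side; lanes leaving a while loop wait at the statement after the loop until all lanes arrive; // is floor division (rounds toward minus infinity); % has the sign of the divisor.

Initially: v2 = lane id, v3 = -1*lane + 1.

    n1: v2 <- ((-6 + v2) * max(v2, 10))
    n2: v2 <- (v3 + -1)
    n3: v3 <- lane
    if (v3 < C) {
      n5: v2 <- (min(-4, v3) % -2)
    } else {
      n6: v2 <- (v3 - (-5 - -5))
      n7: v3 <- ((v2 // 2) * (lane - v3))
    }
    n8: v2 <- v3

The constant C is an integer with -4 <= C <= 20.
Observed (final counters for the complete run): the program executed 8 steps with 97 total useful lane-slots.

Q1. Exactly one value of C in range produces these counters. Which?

Answer: C = 15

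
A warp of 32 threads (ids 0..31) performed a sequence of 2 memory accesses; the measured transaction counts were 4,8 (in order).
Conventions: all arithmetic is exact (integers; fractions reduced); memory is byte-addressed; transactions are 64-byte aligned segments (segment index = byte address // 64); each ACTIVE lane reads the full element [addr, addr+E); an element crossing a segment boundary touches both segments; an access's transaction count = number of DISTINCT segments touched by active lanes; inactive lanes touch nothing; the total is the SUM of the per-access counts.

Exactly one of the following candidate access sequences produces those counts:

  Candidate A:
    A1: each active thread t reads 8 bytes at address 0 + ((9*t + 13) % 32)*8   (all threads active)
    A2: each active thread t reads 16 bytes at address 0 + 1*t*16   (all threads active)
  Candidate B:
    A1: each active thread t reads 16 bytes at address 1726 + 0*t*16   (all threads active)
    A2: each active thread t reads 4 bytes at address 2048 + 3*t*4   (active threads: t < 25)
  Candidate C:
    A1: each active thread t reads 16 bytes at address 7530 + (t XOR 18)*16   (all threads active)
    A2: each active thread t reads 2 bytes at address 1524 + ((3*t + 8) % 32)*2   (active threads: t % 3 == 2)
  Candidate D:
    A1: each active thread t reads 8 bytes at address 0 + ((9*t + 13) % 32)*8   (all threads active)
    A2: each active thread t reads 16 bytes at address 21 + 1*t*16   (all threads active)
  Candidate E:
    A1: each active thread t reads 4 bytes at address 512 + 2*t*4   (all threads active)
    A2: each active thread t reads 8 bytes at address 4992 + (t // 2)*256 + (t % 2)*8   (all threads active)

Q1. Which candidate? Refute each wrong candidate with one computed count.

B: A1 gives 2 transactions, not 4
C: A1 gives 9 transactions, not 4
D: A2 gives 9 transactions, not 8
E: A2 gives 16 transactions, not 8
A: all counts match (4,8)

Answer: A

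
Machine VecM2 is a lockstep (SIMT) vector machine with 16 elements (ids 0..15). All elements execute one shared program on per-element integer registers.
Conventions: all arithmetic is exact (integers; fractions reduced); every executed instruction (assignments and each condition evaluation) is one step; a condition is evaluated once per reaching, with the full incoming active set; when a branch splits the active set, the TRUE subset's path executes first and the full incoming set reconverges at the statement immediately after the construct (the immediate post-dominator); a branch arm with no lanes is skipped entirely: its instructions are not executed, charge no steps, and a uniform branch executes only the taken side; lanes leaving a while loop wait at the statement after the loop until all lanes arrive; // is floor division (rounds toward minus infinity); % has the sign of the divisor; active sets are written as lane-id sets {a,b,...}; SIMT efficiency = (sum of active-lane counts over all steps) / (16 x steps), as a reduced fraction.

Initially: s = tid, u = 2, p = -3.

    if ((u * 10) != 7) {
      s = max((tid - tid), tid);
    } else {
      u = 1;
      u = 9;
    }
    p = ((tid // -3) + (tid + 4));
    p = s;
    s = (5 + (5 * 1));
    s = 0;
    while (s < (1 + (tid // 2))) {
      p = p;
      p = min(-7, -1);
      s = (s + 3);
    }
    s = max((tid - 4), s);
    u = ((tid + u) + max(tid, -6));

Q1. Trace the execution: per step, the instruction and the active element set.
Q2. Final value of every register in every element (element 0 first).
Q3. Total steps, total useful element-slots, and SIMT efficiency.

step 0: eval ((u * 10) != 7)         {0,1,2,3,4,5,6,7,8,9,10,11,12,13,14,15}
step 1: s <- max((tid - tid), tid)   {0,1,2,3,4,5,6,7,8,9,10,11,12,13,14,15}
step 2: p <- ((tid // -3) + (tid + 4)) {0,1,2,3,4,5,6,7,8,9,10,11,12,13,14,15}
step 3: p <- s                       {0,1,2,3,4,5,6,7,8,9,10,11,12,13,14,15}
step 4: s <- (5 + (5 * 1))           {0,1,2,3,4,5,6,7,8,9,10,11,12,13,14,15}
step 5: s <- 0                       {0,1,2,3,4,5,6,7,8,9,10,11,12,13,14,15}
step 6: eval (s < (1 + (tid // 2)))  {0,1,2,3,4,5,6,7,8,9,10,11,12,13,14,15}
step 7: p <- p                       {0,1,2,3,4,5,6,7,8,9,10,11,12,13,14,15}
step 8: p <- min(-7, -1)             {0,1,2,3,4,5,6,7,8,9,10,11,12,13,14,15}
step 9: s <- (s + 3)                 {0,1,2,3,4,5,6,7,8,9,10,11,12,13,14,15}
step 10: eval (s < (1 + (tid // 2)))  {0,1,2,3,4,5,6,7,8,9,10,11,12,13,14,15}
step 11: p <- p                       {6,7,8,9,10,11,12,13,14,15}
step 12: p <- min(-7, -1)             {6,7,8,9,10,11,12,13,14,15}
step 13: s <- (s + 3)                 {6,7,8,9,10,11,12,13,14,15}
step 14: eval (s < (1 + (tid // 2)))  {6,7,8,9,10,11,12,13,14,15}
step 15: p <- p                       {12,13,14,15}
step 16: p <- min(-7, -1)             {12,13,14,15}
step 17: s <- (s + 3)                 {12,13,14,15}
step 18: eval (s < (1 + (tid // 2)))  {12,13,14,15}
step 19: s <- max((tid - 4), s)       {0,1,2,3,4,5,6,7,8,9,10,11,12,13,14,15}
step 20: u <- ((tid + u) + max(tid, -6)) {0,1,2,3,4,5,6,7,8,9,10,11,12,13,14,15}

Answer: 21 steps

s: 3,3,3,3,3,3,6,6,6,6,6,7,9,9,10,11
u: 2,4,6,8,10,12,14,16,18,20,22,24,26,28,30,32
p: -7,-7,-7,-7,-7,-7,-7,-7,-7,-7,-7,-7,-7,-7,-7,-7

steps = 21; useful = 264; efficiency = 264/336 = 11/14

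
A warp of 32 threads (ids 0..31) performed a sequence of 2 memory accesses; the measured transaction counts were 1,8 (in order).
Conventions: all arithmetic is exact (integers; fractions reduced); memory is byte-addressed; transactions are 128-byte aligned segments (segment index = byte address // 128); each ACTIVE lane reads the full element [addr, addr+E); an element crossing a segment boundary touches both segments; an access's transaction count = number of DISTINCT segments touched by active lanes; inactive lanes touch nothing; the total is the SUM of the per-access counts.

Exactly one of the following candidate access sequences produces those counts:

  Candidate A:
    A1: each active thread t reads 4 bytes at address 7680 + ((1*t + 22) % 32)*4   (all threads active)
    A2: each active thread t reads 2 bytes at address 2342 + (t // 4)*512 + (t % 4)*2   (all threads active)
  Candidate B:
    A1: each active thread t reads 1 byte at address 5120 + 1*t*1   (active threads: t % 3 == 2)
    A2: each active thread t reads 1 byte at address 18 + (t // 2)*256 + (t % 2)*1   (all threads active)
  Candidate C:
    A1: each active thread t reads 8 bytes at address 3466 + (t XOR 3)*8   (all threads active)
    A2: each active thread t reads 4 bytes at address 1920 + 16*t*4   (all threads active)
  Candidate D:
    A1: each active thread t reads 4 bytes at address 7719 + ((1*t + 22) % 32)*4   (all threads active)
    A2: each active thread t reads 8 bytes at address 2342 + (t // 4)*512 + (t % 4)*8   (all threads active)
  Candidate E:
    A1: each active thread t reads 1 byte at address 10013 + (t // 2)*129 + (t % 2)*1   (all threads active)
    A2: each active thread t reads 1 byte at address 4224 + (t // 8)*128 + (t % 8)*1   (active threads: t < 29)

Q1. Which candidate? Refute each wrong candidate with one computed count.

B: A2 gives 16 transactions, not 8
C: A1 gives 3 transactions, not 1
D: A1 gives 2 transactions, not 1
E: A1 gives 16 transactions, not 1
A: all counts match (1,8)

Answer: A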